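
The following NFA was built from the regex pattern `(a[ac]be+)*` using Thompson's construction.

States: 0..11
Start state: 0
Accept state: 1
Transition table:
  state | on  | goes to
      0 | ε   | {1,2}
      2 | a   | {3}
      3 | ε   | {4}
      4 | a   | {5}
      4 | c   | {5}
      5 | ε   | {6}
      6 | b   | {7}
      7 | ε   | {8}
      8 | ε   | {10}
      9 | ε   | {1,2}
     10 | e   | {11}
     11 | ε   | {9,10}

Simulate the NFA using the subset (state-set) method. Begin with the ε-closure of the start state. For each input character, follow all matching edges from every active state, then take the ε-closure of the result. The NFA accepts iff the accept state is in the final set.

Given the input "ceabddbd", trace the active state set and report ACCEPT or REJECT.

initial (ε-close {0}): {0,1,2}
'c' @ 1: {}  — no active states
rest 'eabddbd' ignored (set empty)
final: {}; accept 1 not in set

Answer: REJECT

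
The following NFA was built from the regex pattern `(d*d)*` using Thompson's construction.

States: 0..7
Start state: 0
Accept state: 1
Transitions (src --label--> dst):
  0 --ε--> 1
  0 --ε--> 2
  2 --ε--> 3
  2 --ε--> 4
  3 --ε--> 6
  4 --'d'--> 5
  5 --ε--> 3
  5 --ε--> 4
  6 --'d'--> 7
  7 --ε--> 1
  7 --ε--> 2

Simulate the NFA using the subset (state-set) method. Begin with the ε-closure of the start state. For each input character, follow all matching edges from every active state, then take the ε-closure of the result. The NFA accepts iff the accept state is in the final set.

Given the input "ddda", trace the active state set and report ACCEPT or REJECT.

Answer: REJECT

Derivation:
S₀ = ε-closure({0}) = {0,1,2,3,4,6}
'd' @ 1: {1,2,3,4,5,6,7}  ✓accept
'd' @ 2: {1,2,3,4,5,6,7}  ✓accept
'd' @ 3: {1,2,3,4,5,6,7}  ✓accept
'a' @ 4: {}  — state set empty
final: {}; accept 1 not in set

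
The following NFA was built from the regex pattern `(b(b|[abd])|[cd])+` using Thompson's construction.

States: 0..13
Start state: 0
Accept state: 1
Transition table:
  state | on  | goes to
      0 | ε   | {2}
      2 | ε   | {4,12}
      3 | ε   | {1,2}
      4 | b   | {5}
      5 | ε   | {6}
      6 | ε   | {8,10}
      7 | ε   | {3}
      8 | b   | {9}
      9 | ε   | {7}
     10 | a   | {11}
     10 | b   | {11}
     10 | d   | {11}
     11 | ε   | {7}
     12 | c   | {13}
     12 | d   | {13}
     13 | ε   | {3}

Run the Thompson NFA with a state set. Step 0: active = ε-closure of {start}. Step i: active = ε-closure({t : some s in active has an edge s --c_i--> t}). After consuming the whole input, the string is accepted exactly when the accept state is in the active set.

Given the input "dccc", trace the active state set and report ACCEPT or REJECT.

Answer: ACCEPT

Steps:
start: ε-closure({0}) = {0,2,4,12}
'd' @ 1: {1,2,3,4,12,13}  (accept∈set)
'c' @ 2: {1,2,3,4,12,13}  (accept∈set)
'c' @ 3: {1,2,3,4,12,13}  (accept∈set)
'c' @ 4: {1,2,3,4,12,13}  (accept∈set)
end set {1,2,3,4,12,13} — state 1 in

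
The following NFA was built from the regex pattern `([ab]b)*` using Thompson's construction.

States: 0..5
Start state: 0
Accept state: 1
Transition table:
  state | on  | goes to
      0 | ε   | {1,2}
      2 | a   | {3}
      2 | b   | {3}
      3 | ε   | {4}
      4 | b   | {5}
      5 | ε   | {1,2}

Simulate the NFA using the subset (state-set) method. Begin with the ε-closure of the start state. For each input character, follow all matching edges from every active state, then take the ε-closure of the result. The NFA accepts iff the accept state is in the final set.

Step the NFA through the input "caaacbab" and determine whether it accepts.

S₀ = ε-closure({0}) = {0,1,2}
'c' @ 1: {}  — state set empty
rest 'aaacbab' ignored (set empty)
final: {}; accept 1 not in set

Answer: REJECT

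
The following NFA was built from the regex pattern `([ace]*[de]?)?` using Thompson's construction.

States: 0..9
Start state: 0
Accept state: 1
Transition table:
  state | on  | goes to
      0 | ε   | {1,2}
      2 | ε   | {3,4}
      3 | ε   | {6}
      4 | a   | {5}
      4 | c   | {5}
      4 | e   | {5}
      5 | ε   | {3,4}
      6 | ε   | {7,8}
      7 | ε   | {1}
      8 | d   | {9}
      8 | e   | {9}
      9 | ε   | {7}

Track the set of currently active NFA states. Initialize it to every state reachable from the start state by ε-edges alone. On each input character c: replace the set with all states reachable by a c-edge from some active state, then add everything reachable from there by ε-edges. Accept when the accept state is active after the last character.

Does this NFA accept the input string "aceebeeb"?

S₀ = ε-closure({0}) = {0,1,2,3,4,6,7,8}
'a' @ 1: {1,3,4,5,6,7,8}  (accept∈set)
'c' @ 2: {1,3,4,5,6,7,8}  (accept∈set)
'e' @ 3: {1,3,4,5,6,7,8,9}  (accept∈set)
'e' @ 4: {1,3,4,5,6,7,8,9}  (accept∈set)
'b' @ 5: {}  — dead — no transitions
rest 'eeb' ignored (set empty)
after full input: {}  (accept=1 not in)

Answer: REJECT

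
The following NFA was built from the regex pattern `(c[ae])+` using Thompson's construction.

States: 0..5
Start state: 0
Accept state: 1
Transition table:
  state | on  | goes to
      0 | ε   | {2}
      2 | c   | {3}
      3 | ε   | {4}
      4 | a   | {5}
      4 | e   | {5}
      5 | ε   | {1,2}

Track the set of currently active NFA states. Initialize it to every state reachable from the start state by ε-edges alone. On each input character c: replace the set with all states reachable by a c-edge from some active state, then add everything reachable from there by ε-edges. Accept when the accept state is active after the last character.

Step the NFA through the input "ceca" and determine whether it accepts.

Answer: ACCEPT

Derivation:
S₀ = ε-closure({0}) = {0,2}
'c' @ 1: {3,4}
'e' @ 2: {1,2,5}  ✓accept
'c' @ 3: {3,4}
'a' @ 4: {1,2,5}  ✓accept
end set {1,2,5} — state 1 in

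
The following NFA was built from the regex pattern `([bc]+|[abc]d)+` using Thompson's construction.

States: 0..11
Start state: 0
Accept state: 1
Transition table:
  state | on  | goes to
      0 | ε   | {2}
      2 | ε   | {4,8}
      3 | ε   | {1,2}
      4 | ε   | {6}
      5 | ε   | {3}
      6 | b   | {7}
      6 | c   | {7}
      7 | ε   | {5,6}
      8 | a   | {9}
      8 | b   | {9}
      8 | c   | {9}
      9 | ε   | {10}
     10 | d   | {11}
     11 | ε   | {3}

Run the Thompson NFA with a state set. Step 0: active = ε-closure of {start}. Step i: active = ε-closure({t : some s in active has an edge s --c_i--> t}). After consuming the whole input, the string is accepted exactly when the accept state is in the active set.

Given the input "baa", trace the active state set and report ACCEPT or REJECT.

start: ε-closure({0}) = {0,2,4,6,8}
'b' @ 1: {1,2,3,4,5,6,7,8,9,10}  ✓accept
'a' @ 2: {9,10}
'a' @ 3: {}  — dead — no transitions
after full input: {}  (accept=1 not in)

Answer: REJECT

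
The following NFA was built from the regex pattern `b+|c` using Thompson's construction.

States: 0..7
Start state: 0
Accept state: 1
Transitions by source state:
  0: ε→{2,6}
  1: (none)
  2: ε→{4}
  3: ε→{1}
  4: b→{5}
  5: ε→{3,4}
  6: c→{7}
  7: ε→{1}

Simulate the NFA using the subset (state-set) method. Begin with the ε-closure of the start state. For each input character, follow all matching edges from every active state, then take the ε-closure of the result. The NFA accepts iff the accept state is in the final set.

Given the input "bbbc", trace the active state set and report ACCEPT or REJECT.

Answer: REJECT

Derivation:
start: ε-closure({0}) = {0,2,4,6}
'b' @ 1: {1,3,4,5}  [accepting]
'b' @ 2: {1,3,4,5}  [accepting]
'b' @ 3: {1,3,4,5}  [accepting]
'c' @ 4: {}  — state set empty
end set {} — state 1 not in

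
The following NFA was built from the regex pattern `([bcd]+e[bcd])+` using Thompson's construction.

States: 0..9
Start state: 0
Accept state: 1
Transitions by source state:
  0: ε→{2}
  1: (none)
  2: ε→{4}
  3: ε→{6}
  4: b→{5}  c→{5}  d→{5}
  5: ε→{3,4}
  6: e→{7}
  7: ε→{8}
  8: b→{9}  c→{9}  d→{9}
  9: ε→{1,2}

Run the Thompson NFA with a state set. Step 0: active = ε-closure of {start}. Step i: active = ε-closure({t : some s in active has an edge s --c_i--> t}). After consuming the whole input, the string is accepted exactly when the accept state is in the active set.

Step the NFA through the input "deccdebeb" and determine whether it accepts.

Answer: REJECT

Steps:
initial (ε-close {0}): {0,2,4}
'd' @ 1: {3,4,5,6}
'e' @ 2: {7,8}
'c' @ 3: {1,2,4,9}  ✓accept
'c' @ 4: {3,4,5,6}
'd' @ 5: {3,4,5,6}
'e' @ 6: {7,8}
'b' @ 7: {1,2,4,9}  ✓accept
'e' @ 8: {}  — state set empty
rest 'b' ignored (set empty)
final: {}; accept 1 not in set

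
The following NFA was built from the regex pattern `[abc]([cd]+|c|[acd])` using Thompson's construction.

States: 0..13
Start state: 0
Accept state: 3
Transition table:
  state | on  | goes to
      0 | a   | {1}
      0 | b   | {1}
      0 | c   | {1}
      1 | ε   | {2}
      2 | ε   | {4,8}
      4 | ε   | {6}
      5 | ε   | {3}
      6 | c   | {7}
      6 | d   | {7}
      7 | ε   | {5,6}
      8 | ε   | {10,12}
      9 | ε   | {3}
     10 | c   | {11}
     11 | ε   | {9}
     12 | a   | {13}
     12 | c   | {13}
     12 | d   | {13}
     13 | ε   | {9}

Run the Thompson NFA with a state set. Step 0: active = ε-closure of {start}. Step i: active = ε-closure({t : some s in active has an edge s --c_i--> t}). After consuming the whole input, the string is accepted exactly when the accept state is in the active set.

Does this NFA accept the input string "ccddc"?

S₀ = ε-closure({0}) = {0}
'c' @ 1: {1,2,4,6,8,10,12}
'c' @ 2: {3,5,6,7,9,11,13}  (accept∈set)
'd' @ 3: {3,5,6,7}  (accept∈set)
'd' @ 4: {3,5,6,7}  (accept∈set)
'c' @ 5: {3,5,6,7}  (accept∈set)
final: {3,5,6,7}; accept 3 in set

Answer: ACCEPT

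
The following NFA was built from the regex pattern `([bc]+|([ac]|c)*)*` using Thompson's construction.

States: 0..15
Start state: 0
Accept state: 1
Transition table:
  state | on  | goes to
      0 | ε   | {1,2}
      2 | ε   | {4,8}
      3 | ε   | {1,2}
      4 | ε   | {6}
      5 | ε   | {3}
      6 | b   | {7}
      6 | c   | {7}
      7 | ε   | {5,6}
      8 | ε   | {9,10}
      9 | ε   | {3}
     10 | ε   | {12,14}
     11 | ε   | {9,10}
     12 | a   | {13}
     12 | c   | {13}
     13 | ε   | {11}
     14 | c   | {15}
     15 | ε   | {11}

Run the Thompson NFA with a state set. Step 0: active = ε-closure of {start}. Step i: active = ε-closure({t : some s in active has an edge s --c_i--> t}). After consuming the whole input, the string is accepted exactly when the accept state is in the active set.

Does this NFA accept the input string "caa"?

start: ε-closure({0}) = {0,1,2,3,4,6,8,9,10,12,14}
'c' @ 1: {1,2,3,4,5,6,7,8,9,10,11,12,13,14,15}  (accept∈set)
'a' @ 2: {1,2,3,4,6,8,9,10,11,12,13,14}  (accept∈set)
'a' @ 3: {1,2,3,4,6,8,9,10,11,12,13,14}  (accept∈set)
end set {1,2,3,4,6,8,9,10,11,12,13,14} — state 1 in

Answer: ACCEPT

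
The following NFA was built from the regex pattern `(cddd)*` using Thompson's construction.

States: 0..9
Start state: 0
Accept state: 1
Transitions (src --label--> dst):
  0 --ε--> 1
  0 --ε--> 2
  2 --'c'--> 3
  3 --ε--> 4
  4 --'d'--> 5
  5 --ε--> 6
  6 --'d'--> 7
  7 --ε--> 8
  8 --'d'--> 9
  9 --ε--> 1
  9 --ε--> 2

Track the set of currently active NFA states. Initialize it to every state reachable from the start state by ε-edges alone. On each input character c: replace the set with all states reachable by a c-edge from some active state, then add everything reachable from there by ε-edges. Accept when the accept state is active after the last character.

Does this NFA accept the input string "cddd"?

start: ε-closure({0}) = {0,1,2}
'c' @ 1: {3,4}
'd' @ 2: {5,6}
'd' @ 3: {7,8}
'd' @ 4: {1,2,9}  [accepting]
end set {1,2,9} — state 1 in

Answer: ACCEPT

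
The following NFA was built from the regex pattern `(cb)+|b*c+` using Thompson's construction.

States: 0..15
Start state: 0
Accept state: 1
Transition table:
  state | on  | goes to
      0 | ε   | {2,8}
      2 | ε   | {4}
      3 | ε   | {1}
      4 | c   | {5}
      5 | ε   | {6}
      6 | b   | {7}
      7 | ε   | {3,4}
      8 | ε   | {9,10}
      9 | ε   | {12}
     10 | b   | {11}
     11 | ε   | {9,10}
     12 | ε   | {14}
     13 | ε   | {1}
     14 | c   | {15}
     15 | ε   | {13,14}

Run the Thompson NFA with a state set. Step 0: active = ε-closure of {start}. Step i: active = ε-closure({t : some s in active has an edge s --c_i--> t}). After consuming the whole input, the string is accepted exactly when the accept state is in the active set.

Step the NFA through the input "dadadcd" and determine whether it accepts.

start: ε-closure({0}) = {0,2,4,8,9,10,12,14}
'd' @ 1: {}  — state set empty
rest 'adadcd' ignored (set empty)
final: {}; accept 1 not in set

Answer: REJECT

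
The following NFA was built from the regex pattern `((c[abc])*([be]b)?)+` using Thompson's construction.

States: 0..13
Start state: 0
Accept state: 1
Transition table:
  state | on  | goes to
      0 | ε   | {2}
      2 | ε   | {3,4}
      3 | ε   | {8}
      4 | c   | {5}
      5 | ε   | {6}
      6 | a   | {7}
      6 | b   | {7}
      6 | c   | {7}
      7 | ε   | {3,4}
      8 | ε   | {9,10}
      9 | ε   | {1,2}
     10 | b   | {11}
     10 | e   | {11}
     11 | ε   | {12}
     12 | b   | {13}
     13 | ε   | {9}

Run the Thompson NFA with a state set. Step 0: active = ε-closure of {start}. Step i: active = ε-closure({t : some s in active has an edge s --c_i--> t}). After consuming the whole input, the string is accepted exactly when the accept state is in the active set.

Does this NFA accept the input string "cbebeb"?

start: ε-closure({0}) = {0,1,2,3,4,8,9,10}
'c' @ 1: {5,6}
'b' @ 2: {1,2,3,4,7,8,9,10}  (accept∈set)
'e' @ 3: {11,12}
'b' @ 4: {1,2,3,4,8,9,10,13}  (accept∈set)
'e' @ 5: {11,12}
'b' @ 6: {1,2,3,4,8,9,10,13}  (accept∈set)
after full input: {1,2,3,4,8,9,10,13}  (accept=1 in)

Answer: ACCEPT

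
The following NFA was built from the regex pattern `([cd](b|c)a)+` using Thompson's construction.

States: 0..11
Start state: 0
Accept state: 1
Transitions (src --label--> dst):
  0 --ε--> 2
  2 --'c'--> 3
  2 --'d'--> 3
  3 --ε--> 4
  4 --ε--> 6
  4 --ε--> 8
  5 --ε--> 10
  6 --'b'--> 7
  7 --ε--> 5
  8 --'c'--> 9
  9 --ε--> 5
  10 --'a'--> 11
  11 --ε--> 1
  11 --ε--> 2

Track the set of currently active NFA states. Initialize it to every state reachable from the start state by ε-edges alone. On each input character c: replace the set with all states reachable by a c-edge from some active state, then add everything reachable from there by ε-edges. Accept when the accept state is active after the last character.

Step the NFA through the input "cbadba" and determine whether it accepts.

Answer: ACCEPT

Trace:
S₀ = ε-closure({0}) = {0,2}
'c' @ 1: {3,4,6,8}
'b' @ 2: {5,7,10}
'a' @ 3: {1,2,11}  [accepting]
'd' @ 4: {3,4,6,8}
'b' @ 5: {5,7,10}
'a' @ 6: {1,2,11}  [accepting]
final: {1,2,11}; accept 1 in set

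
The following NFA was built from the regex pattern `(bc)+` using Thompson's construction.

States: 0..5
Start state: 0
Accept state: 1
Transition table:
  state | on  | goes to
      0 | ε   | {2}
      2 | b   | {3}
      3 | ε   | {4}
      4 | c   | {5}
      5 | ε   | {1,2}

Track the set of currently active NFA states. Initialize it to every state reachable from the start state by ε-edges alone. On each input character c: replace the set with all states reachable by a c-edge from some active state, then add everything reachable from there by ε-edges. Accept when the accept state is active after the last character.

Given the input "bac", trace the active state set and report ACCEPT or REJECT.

Answer: REJECT

Steps:
S₀ = ε-closure({0}) = {0,2}
'b' @ 1: {3,4}
'a' @ 2: {}  — no active states
rest 'c' ignored (set empty)
final: {}; accept 1 not in set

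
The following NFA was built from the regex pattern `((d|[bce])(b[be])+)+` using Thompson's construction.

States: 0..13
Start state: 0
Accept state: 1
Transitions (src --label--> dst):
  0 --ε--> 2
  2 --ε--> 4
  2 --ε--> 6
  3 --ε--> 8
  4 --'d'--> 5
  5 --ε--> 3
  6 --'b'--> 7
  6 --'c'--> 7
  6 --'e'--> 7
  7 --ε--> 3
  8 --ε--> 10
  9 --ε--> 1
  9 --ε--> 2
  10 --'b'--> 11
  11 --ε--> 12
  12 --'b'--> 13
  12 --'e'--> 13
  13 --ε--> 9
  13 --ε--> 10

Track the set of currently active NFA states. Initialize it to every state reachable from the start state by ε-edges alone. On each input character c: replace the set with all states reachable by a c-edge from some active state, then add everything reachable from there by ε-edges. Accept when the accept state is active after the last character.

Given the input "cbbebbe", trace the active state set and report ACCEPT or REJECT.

S₀ = ε-closure({0}) = {0,2,4,6}
'c' @ 1: {3,7,8,10}
'b' @ 2: {11,12}
'b' @ 3: {1,2,4,6,9,10,13}  (accept∈set)
'e' @ 4: {3,7,8,10}
'b' @ 5: {11,12}
'b' @ 6: {1,2,4,6,9,10,13}  (accept∈set)
'e' @ 7: {3,7,8,10}
end set {3,7,8,10} — state 1 not in

Answer: REJECT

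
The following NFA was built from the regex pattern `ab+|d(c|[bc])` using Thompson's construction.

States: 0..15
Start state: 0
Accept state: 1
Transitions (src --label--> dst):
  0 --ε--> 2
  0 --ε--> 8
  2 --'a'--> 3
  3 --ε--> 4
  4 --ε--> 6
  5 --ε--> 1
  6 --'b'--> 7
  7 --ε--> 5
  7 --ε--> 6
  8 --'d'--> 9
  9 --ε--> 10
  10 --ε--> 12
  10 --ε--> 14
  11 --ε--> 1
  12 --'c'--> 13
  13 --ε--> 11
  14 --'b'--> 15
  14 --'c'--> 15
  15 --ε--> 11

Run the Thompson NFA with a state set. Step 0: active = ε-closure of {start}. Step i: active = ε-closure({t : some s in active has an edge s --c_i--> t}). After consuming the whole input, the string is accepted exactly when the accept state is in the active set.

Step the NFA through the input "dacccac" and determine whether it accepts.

Answer: REJECT

Steps:
initial (ε-close {0}): {0,2,8}
'd' @ 1: {9,10,12,14}
'a' @ 2: {}  — dead — no transitions
rest 'cccac' ignored (set empty)
after full input: {}  (accept=1 not in)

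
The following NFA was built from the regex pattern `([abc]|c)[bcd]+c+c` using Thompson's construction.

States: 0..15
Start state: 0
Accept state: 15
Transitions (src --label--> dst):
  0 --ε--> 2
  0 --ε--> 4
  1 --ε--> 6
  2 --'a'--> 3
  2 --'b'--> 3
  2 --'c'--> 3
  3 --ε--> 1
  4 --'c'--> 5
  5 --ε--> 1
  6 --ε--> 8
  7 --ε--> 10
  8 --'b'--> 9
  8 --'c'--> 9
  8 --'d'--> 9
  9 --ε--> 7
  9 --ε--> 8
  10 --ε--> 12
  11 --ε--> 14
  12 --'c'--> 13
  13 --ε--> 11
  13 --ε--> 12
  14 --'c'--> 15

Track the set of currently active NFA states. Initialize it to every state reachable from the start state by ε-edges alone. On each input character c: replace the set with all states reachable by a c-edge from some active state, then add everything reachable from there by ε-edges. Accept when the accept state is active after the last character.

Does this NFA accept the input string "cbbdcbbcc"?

Answer: ACCEPT

Derivation:
initial (ε-close {0}): {0,2,4}
'c' @ 1: {1,3,5,6,8}
'b' @ 2: {7,8,9,10,12}
'b' @ 3: {7,8,9,10,12}
'd' @ 4: {7,8,9,10,12}
'c' @ 5: {7,8,9,10,11,12,13,14}
'b' @ 6: {7,8,9,10,12}
'b' @ 7: {7,8,9,10,12}
'c' @ 8: {7,8,9,10,11,12,13,14}
'c' @ 9: {7,8,9,10,11,12,13,14,15}  [accepting]
final: {7,8,9,10,11,12,13,14,15}; accept 15 in set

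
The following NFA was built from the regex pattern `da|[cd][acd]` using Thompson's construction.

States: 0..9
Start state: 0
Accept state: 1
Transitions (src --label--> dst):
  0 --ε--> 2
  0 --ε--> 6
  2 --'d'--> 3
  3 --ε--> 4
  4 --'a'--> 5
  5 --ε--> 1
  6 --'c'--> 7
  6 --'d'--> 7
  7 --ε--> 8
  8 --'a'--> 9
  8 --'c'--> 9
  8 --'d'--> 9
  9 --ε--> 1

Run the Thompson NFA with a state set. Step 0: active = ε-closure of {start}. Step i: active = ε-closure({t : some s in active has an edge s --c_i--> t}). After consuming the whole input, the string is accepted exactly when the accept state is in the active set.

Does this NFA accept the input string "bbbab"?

Answer: REJECT

Steps:
S₀ = ε-closure({0}) = {0,2,6}
'b' @ 1: {}  — no active states
rest 'bbab' ignored (set empty)
after full input: {}  (accept=1 not in)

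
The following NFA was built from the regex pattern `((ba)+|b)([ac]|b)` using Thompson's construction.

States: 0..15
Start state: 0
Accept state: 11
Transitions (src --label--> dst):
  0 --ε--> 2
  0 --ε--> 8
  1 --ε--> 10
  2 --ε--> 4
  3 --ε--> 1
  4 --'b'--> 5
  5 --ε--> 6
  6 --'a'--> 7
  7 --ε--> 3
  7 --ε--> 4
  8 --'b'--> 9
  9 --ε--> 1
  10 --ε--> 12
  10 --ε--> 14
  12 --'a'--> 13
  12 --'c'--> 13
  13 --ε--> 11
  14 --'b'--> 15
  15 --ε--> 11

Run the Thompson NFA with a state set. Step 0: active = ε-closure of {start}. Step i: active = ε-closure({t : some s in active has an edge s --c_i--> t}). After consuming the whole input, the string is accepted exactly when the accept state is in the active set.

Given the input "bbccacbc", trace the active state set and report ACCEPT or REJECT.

S₀ = ε-closure({0}) = {0,2,4,8}
'b' @ 1: {1,5,6,9,10,12,14}
'b' @ 2: {11,15}  [accepting]
'c' @ 3: {}  — dead — no transitions
rest 'cacbc' ignored (set empty)
final: {}; accept 11 not in set

Answer: REJECT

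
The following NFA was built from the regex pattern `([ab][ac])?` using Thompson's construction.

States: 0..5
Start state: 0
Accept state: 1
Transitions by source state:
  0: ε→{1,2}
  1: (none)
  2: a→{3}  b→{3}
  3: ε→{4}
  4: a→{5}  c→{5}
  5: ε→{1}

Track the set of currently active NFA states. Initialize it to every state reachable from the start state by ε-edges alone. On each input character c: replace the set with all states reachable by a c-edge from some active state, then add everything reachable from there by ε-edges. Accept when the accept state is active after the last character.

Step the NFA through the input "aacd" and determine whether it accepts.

S₀ = ε-closure({0}) = {0,1,2}
'a' @ 1: {3,4}
'a' @ 2: {1,5}  ✓accept
'c' @ 3: {}  — state set empty
rest 'd' ignored (set empty)
after full input: {}  (accept=1 not in)

Answer: REJECT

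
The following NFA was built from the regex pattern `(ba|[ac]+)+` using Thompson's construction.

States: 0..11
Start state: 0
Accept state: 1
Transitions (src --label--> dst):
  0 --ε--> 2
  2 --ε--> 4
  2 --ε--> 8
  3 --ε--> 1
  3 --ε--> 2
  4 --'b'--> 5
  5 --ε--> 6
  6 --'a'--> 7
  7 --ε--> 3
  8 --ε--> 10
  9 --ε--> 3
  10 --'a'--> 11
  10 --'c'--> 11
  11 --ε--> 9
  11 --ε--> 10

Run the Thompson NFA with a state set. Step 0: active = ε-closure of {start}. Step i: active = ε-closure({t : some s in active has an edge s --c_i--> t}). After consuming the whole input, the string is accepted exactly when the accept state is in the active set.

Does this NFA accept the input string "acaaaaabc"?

Answer: REJECT

Steps:
initial (ε-close {0}): {0,2,4,8,10}
'a' @ 1: {1,2,3,4,8,9,10,11}  ✓accept
'c' @ 2: {1,2,3,4,8,9,10,11}  ✓accept
'a' @ 3: {1,2,3,4,8,9,10,11}  ✓accept
'a' @ 4: {1,2,3,4,8,9,10,11}  ✓accept
'a' @ 5: {1,2,3,4,8,9,10,11}  ✓accept
'a' @ 6: {1,2,3,4,8,9,10,11}  ✓accept
'a' @ 7: {1,2,3,4,8,9,10,11}  ✓accept
'b' @ 8: {5,6}
'c' @ 9: {}  — dead — no transitions
end set {} — state 1 not in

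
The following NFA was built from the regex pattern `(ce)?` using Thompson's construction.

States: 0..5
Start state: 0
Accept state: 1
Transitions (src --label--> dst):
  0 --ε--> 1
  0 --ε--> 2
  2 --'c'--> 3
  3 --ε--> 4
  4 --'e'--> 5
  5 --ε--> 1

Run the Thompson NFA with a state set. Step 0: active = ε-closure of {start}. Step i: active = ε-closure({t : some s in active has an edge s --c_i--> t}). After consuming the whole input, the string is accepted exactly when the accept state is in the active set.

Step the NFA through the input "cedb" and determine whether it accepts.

S₀ = ε-closure({0}) = {0,1,2}
'c' @ 1: {3,4}
'e' @ 2: {1,5}  ✓accept
'd' @ 3: {}  — dead — no transitions
rest 'b' ignored (set empty)
end set {} — state 1 not in

Answer: REJECT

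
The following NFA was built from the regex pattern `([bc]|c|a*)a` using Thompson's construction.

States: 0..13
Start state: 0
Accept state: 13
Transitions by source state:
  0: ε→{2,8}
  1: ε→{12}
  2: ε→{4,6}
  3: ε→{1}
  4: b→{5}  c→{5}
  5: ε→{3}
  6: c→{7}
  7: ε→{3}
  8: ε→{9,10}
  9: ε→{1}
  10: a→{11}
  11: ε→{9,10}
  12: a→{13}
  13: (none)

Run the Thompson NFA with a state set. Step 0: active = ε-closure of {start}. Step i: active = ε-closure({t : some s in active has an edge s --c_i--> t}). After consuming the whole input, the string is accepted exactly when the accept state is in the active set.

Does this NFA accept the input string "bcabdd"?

start: ε-closure({0}) = {0,1,2,4,6,8,9,10,12}
'b' @ 1: {1,3,5,12}
'c' @ 2: {}  — state set empty
rest 'abdd' ignored (set empty)
after full input: {}  (accept=13 not in)

Answer: REJECT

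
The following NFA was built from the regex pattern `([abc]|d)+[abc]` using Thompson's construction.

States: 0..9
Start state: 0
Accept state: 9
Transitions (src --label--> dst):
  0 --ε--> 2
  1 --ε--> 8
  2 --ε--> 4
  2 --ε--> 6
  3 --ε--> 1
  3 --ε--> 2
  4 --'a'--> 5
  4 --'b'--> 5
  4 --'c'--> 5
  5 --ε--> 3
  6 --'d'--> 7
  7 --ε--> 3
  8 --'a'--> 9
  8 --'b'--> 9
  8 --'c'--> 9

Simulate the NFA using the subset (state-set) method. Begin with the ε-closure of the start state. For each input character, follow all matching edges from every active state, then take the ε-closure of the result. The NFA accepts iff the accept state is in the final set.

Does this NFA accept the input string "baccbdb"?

Answer: ACCEPT

Derivation:
initial (ε-close {0}): {0,2,4,6}
'b' @ 1: {1,2,3,4,5,6,8}
'a' @ 2: {1,2,3,4,5,6,8,9}  [accepting]
'c' @ 3: {1,2,3,4,5,6,8,9}  [accepting]
'c' @ 4: {1,2,3,4,5,6,8,9}  [accepting]
'b' @ 5: {1,2,3,4,5,6,8,9}  [accepting]
'd' @ 6: {1,2,3,4,6,7,8}
'b' @ 7: {1,2,3,4,5,6,8,9}  [accepting]
final: {1,2,3,4,5,6,8,9}; accept 9 in set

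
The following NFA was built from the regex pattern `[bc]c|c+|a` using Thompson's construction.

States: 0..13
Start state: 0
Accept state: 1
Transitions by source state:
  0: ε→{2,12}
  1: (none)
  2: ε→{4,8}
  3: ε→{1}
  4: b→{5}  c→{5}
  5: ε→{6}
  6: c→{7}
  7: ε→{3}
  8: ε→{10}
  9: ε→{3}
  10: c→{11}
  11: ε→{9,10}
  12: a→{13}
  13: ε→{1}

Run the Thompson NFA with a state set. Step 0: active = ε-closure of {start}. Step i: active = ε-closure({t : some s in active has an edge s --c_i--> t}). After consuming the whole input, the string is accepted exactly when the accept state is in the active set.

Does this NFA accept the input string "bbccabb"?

Answer: REJECT

Trace:
S₀ = ε-closure({0}) = {0,2,4,8,10,12}
'b' @ 1: {5,6}
'b' @ 2: {}  — state set empty
rest 'ccabb' ignored (set empty)
end set {} — state 1 not in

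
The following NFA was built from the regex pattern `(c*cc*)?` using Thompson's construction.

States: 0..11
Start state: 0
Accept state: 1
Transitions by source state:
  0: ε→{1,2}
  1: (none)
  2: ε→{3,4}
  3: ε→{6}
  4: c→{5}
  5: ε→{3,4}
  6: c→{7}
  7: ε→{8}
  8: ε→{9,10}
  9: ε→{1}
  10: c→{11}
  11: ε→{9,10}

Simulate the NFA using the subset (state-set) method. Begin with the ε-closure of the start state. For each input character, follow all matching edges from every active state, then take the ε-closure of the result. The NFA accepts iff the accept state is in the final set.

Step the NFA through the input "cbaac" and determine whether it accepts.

Answer: REJECT

Derivation:
S₀ = ε-closure({0}) = {0,1,2,3,4,6}
'c' @ 1: {1,3,4,5,6,7,8,9,10}  ✓accept
'b' @ 2: {}  — state set empty
rest 'aac' ignored (set empty)
after full input: {}  (accept=1 not in)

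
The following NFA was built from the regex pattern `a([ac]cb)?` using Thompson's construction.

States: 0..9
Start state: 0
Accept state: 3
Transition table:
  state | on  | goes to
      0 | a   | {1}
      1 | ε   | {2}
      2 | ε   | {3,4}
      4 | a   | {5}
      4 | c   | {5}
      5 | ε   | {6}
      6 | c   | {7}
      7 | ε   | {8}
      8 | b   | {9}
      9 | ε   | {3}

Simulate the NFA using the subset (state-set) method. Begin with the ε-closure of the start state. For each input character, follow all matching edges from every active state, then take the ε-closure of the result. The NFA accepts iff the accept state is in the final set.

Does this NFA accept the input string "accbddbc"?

Answer: REJECT

Trace:
initial (ε-close {0}): {0}
'a' @ 1: {1,2,3,4}  [accepting]
'c' @ 2: {5,6}
'c' @ 3: {7,8}
'b' @ 4: {3,9}  [accepting]
'd' @ 5: {}  — no active states
rest 'dbc' ignored (set empty)
after full input: {}  (accept=3 not in)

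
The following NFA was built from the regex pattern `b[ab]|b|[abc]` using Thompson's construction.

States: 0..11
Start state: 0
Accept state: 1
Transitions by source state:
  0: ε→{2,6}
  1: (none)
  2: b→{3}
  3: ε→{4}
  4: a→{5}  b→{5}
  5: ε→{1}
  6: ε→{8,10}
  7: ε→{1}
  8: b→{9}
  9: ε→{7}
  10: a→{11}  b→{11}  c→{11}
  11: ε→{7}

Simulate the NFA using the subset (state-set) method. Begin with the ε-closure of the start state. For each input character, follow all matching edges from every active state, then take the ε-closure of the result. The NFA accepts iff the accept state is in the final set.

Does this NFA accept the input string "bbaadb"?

Answer: REJECT

Derivation:
S₀ = ε-closure({0}) = {0,2,6,8,10}
'b' @ 1: {1,3,4,7,9,11}  ✓accept
'b' @ 2: {1,5}  ✓accept
'a' @ 3: {}  — state set empty
rest 'adb' ignored (set empty)
end set {} — state 1 not in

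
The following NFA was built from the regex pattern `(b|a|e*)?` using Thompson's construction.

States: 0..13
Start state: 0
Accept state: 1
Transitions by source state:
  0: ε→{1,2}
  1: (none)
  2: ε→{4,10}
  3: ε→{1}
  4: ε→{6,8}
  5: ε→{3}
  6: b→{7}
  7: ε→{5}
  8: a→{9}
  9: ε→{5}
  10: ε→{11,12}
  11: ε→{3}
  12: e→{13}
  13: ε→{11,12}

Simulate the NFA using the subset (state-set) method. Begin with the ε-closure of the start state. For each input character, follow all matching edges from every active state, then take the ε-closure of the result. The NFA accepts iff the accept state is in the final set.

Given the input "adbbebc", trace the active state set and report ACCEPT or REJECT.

start: ε-closure({0}) = {0,1,2,3,4,6,8,10,11,12}
'a' @ 1: {1,3,5,9}  ✓accept
'd' @ 2: {}  — state set empty
rest 'bbebc' ignored (set empty)
after full input: {}  (accept=1 not in)

Answer: REJECT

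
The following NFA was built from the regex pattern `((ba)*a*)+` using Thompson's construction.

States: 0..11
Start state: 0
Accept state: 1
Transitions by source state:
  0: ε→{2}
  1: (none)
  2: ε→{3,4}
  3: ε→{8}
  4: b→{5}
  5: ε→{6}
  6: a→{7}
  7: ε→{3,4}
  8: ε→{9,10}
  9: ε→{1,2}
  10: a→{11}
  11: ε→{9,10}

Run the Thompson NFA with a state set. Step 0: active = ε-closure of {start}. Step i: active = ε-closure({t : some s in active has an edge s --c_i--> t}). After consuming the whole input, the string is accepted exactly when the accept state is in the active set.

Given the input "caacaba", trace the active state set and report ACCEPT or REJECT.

start: ε-closure({0}) = {0,1,2,3,4,8,9,10}
'c' @ 1: {}  — state set empty
rest 'aacaba' ignored (set empty)
final: {}; accept 1 not in set

Answer: REJECT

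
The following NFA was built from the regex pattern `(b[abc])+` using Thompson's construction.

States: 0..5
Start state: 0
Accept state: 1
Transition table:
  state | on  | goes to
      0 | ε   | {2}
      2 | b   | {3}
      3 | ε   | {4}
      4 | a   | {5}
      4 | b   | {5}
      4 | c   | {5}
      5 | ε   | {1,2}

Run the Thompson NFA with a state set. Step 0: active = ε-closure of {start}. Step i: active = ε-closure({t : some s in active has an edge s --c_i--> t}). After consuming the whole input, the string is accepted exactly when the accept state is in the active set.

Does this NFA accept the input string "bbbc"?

start: ε-closure({0}) = {0,2}
'b' @ 1: {3,4}
'b' @ 2: {1,2,5}  ✓accept
'b' @ 3: {3,4}
'c' @ 4: {1,2,5}  ✓accept
final: {1,2,5}; accept 1 in set

Answer: ACCEPT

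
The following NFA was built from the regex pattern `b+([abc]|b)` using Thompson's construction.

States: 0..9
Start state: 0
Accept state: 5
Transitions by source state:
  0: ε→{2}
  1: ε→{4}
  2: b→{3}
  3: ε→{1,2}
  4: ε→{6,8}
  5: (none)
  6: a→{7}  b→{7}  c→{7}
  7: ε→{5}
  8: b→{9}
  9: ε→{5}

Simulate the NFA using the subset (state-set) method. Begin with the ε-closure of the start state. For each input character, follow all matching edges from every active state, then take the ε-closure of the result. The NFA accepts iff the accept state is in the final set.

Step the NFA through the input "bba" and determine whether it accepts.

start: ε-closure({0}) = {0,2}
'b' @ 1: {1,2,3,4,6,8}
'b' @ 2: {1,2,3,4,5,6,7,8,9}  (accept∈set)
'a' @ 3: {5,7}  (accept∈set)
after full input: {5,7}  (accept=5 in)

Answer: ACCEPT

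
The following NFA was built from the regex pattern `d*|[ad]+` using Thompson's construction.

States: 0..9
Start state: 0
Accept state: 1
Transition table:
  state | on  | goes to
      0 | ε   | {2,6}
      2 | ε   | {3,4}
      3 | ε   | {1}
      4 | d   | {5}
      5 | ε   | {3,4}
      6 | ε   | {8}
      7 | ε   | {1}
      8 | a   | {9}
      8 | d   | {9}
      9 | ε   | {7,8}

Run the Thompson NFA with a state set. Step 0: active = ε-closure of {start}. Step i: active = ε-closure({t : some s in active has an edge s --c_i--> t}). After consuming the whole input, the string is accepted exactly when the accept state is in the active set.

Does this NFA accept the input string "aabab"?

Answer: REJECT

Steps:
initial (ε-close {0}): {0,1,2,3,4,6,8}
'a' @ 1: {1,7,8,9}  ✓accept
'a' @ 2: {1,7,8,9}  ✓accept
'b' @ 3: {}  — no active states
rest 'ab' ignored (set empty)
after full input: {}  (accept=1 not in)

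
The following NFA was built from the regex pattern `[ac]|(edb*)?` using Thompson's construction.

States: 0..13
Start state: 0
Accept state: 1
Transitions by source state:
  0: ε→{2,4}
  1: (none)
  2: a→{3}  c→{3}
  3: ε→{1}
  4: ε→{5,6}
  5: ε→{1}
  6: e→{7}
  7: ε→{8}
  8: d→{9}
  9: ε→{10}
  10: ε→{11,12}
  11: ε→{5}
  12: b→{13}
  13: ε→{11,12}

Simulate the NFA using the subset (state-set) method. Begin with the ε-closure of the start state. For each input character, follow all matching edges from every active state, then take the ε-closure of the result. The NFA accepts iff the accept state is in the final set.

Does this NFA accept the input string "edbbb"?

initial (ε-close {0}): {0,1,2,4,5,6}
'e' @ 1: {7,8}
'd' @ 2: {1,5,9,10,11,12}  [accepting]
'b' @ 3: {1,5,11,12,13}  [accepting]
'b' @ 4: {1,5,11,12,13}  [accepting]
'b' @ 5: {1,5,11,12,13}  [accepting]
after full input: {1,5,11,12,13}  (accept=1 in)

Answer: ACCEPT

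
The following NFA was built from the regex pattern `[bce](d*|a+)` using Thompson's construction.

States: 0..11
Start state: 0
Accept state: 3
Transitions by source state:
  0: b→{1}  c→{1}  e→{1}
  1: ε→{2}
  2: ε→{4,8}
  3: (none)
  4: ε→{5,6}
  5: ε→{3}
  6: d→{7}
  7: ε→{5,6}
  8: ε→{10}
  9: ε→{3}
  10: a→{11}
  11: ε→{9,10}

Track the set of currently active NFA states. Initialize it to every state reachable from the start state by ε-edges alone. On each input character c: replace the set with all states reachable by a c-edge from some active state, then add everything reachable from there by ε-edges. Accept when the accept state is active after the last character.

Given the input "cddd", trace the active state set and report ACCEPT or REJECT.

S₀ = ε-closure({0}) = {0}
'c' @ 1: {1,2,3,4,5,6,8,10}  (accept∈set)
'd' @ 2: {3,5,6,7}  (accept∈set)
'd' @ 3: {3,5,6,7}  (accept∈set)
'd' @ 4: {3,5,6,7}  (accept∈set)
after full input: {3,5,6,7}  (accept=3 in)

Answer: ACCEPT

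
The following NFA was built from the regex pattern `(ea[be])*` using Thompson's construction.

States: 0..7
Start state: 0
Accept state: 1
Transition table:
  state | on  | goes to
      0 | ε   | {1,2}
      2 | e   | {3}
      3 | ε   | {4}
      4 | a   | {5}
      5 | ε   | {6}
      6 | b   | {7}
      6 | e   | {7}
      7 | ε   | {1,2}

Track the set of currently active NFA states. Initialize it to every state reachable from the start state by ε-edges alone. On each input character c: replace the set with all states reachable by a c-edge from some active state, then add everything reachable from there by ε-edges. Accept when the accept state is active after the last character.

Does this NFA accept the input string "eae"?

initial (ε-close {0}): {0,1,2}
'e' @ 1: {3,4}
'a' @ 2: {5,6}
'e' @ 3: {1,2,7}  ✓accept
end set {1,2,7} — state 1 in

Answer: ACCEPT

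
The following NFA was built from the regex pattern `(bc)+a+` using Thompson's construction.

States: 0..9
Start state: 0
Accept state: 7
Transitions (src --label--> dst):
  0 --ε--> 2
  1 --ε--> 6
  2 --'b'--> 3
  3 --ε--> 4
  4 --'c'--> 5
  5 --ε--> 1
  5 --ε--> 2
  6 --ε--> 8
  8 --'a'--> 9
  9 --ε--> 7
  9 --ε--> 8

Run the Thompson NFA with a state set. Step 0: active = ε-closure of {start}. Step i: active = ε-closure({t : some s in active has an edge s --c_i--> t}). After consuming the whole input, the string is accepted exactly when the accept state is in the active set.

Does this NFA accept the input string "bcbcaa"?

initial (ε-close {0}): {0,2}
'b' @ 1: {3,4}
'c' @ 2: {1,2,5,6,8}
'b' @ 3: {3,4}
'c' @ 4: {1,2,5,6,8}
'a' @ 5: {7,8,9}  ✓accept
'a' @ 6: {7,8,9}  ✓accept
after full input: {7,8,9}  (accept=7 in)

Answer: ACCEPT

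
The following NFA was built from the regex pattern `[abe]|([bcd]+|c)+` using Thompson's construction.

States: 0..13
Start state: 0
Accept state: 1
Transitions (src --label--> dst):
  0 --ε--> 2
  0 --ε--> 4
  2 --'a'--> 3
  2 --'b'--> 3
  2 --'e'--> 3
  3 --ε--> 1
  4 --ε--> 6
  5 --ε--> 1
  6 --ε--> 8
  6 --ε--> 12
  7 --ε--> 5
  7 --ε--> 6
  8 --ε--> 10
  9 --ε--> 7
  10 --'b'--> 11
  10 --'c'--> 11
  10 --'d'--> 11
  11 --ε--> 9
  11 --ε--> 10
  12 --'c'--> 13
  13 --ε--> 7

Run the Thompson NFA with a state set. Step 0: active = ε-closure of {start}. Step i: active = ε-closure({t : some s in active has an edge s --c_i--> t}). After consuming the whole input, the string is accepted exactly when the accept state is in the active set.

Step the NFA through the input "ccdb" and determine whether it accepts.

Answer: ACCEPT

Steps:
S₀ = ε-closure({0}) = {0,2,4,6,8,10,12}
'c' @ 1: {1,5,6,7,8,9,10,11,12,13}  (accept∈set)
'c' @ 2: {1,5,6,7,8,9,10,11,12,13}  (accept∈set)
'd' @ 3: {1,5,6,7,8,9,10,11,12}  (accept∈set)
'b' @ 4: {1,5,6,7,8,9,10,11,12}  (accept∈set)
final: {1,5,6,7,8,9,10,11,12}; accept 1 in set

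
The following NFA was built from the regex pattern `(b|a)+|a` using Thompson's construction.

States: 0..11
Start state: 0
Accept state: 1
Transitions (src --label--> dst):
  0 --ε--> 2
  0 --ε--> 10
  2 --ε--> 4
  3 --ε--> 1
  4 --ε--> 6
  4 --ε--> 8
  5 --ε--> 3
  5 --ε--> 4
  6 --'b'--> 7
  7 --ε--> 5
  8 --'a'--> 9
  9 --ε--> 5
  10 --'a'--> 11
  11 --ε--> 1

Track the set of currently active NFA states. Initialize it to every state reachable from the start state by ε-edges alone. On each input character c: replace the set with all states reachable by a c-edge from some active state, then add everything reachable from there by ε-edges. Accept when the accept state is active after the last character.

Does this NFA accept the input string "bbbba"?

Answer: ACCEPT

Derivation:
S₀ = ε-closure({0}) = {0,2,4,6,8,10}
'b' @ 1: {1,3,4,5,6,7,8}  ✓accept
'b' @ 2: {1,3,4,5,6,7,8}  ✓accept
'b' @ 3: {1,3,4,5,6,7,8}  ✓accept
'b' @ 4: {1,3,4,5,6,7,8}  ✓accept
'a' @ 5: {1,3,4,5,6,8,9}  ✓accept
end set {1,3,4,5,6,8,9} — state 1 in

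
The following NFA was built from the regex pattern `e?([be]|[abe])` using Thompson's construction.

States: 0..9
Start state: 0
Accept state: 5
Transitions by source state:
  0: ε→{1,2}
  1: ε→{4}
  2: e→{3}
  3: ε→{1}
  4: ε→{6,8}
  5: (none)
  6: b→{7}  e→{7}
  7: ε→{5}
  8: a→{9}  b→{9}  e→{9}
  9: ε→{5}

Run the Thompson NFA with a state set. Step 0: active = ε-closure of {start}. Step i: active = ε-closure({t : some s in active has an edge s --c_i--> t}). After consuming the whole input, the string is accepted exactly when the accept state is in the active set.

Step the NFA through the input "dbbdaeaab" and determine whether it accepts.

Answer: REJECT

Trace:
start: ε-closure({0}) = {0,1,2,4,6,8}
'd' @ 1: {}  — dead — no transitions
rest 'bbdaeaab' ignored (set empty)
after full input: {}  (accept=5 not in)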